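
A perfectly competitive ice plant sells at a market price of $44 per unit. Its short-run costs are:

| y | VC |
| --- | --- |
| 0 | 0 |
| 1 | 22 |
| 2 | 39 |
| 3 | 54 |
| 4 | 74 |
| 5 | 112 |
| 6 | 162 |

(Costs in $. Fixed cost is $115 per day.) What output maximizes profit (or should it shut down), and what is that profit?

y = 5; profit = -$7

Compute π = P·y − TC at each output: y=0: -115; y=1: -93; y=2: -66; y=3: -37; y=4: -13; y=5: -7; y=6: -13.
Profit is maximized at y = 5. AVC there is 112/5 = $22.40 ≤ P, so producing beats shutting down (which would give -$115).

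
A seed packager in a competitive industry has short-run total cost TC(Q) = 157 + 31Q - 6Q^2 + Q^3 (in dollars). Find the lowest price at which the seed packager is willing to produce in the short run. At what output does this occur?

The shutdown price is the minimum of AVC. VC = 31Q - 6Q^2 + Q^3, so AVC = 31 - 6Q + Q^2.
At the minimum of AVC, MC = AVC. MC = 31 - 12Q + 3Q^2; setting MC = AVC gives 2Q^2 - 6Q = 0, so Q = 3. min AVC = 22.
So the shutdown price is $22.

$22 per unit, at Q = 3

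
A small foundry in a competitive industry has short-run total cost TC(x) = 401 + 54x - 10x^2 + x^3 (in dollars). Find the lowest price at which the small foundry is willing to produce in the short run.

$29 per unit

The firm shuts down when price falls below the minimum of average variable cost. AVC = VC/x = 54 - 10x + x^2.
At the minimum of AVC, MC = AVC. MC = 54 - 20x + 3x^2; setting MC = AVC gives 2x^2 - 10x = 0, so x = 5. min AVC = 29.
For P < $29 the firm produces nothing.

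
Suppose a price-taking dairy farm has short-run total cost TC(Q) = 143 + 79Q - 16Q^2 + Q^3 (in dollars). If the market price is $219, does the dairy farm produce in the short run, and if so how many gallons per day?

Strip out fixed cost: VC = 79Q - 16Q^2 + Q^3. Then AVC = 79 - 16Q + Q^2 and MC = 79 - 32Q + 3Q^2.
The AVC parabola has its vertex at Q = 16/2 = 8, where AVC = 79 - 16·8 + 8^2 = $15.
Because $219 ≥ $15, revenue can cover variable cost; the firm operates.
Solving P = MC: -140 - 32Q + 3Q^2 = 0 ⇒ Q = -10/3 or 14. On the upward-sloping branch, Q* = 14.
Check: AVC at Q = 14 is $51 ≤ P, so revenue covers variable cost.
Profit = P·Q − TC = 219·14 − 857 = $2209.

Produce at Q = 14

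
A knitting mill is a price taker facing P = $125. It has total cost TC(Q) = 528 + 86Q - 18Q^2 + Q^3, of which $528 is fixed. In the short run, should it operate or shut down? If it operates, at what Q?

Variable cost is VC = 86Q - 18Q^2 + Q^3, so AVC = VC/Q = 86 - 18Q + Q^2 and MC = dTC/dQ = 86 - 36Q + 3Q^2.
AVC hits its minimum where MC = AVC, at Q = 9, giving min AVC = 86 - 18·9 + 9^2 = $5.
Because $125 ≥ $5, revenue can cover variable cost; the firm operates.
Set P = MC: 125 = 86 - 36Q + 3Q^2 → -39 - 36Q + 3Q^2 = 0. The roots are Q = -1 and Q = 13; the profit-maximizing output is on the rising part of MC, so Q* = 13.
Check: AVC at Q = 13 is $21 ≤ P, so revenue covers variable cost.
Profit = P·Q − TC = 125·13 − 801 = $824.

Produce at Q = 13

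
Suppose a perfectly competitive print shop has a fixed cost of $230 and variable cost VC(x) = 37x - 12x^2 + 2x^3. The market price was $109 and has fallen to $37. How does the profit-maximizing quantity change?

AVC = 37 - 12x + 2x^2, minimized at x = 3 where min AVC = $19. MC = 37 - 24x + 6x^2.
With P = $109 above the shutdown price, P = MC gives x = 6.
At P = $37 ≥ min AVC, set P = MC: x = 4. The firm stays open but cuts output.

Output falls from 6 to 4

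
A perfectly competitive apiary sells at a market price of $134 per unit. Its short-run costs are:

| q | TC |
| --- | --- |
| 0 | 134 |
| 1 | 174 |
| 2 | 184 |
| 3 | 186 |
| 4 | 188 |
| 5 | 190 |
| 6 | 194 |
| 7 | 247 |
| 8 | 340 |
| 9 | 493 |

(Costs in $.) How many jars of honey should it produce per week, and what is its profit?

Compute π = P·q − TC at each output: q=0: -134; q=1: -40; q=2: 84; q=3: 216; q=4: 348; q=5: 480; q=6: 610; q=7: 691; q=8: 732; q=9: 713.
Profit is maximized at q = 8. AVC there is 206/8 = $25.75 ≤ P, so producing beats shutting down (which would give -$134).

q = 8; profit = $732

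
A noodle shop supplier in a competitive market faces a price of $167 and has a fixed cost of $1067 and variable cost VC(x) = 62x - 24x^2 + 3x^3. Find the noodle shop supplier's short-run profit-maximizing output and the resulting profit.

Profit = -$185 at x = 7

AVC = 62 - 24x + 3x^2; min AVC = $14 at x = 4. Since P = $167 ≥ min AVC, the firm produces.
MC = 62 - 48x + 9x^2. Setting P = MC and taking the root on the rising branch gives x* = 7.
TR = 167·7 = 1169. TC = 1067 + 287 = 1354. Profit = 1169 − 1354 = -$185.
Shutting down would mean losing the fixed cost of $1067, so operating at a loss of $185 is better by $882.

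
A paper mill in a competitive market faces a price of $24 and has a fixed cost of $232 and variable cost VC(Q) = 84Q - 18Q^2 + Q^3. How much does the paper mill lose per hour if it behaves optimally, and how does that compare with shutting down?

AVC = 84 - 18Q + Q^2; min AVC = $3 at Q = 9. Since P = $24 ≥ min AVC, the firm produces.
MC = 84 - 36Q + 3Q^2. Setting P = MC and taking the root on the rising branch gives Q* = 10.
TR = 24·10 = 240. TC = 232 + 40 = 272. Profit = 240 − 272 = -$32.
That loss of $32 beats the $232 the firm would lose by shutting down; producing recovers $200 of fixed cost.

Profit = -$32 at Q = 10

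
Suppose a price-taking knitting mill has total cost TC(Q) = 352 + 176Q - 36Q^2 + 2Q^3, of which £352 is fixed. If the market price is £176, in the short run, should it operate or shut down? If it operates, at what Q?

Strip out fixed cost: VC = 176Q - 36Q^2 + 2Q^3. Then AVC = 176 - 36Q + 2Q^2 and MC = 176 - 72Q + 6Q^2.
AVC hits its minimum where MC = AVC, at Q = 9, giving min AVC = 176 - 36·9 + 2·9^2 = £14.
Because £176 ≥ £14, revenue can cover variable cost; the firm operates.
P = MC gives -72Q + 6Q^2 = 0, with roots 0 and 12. Take the larger (rising MC): Q* = 12.
Check: AVC at Q = 12 is £32 ≤ P, so revenue covers variable cost.
Profit = P·Q − TC = 176·12 − 736 = £1376.

Produce at Q = 12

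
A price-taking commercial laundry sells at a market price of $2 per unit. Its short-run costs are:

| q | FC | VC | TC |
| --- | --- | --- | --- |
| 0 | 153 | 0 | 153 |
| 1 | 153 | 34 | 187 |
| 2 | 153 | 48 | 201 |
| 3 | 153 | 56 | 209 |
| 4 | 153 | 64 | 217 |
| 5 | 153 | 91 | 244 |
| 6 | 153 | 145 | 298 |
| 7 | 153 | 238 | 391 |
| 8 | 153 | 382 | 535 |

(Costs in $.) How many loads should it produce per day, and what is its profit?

Tabulate TR − TC: q=0: -153; q=1: -185; q=2: -197; q=3: -203; q=4: -209; q=5: -234; q=6: -286; q=7: -377; q=8: -519.
Profit is highest at q = 0. Equivalently, the lowest AVC in the table is 64/4 ≈ $16 at q = 4, and P = $2 falls below it — price never covers variable cost, so the firm shuts down and loses only its fixed cost.

q = 0 (shut down); profit = -$153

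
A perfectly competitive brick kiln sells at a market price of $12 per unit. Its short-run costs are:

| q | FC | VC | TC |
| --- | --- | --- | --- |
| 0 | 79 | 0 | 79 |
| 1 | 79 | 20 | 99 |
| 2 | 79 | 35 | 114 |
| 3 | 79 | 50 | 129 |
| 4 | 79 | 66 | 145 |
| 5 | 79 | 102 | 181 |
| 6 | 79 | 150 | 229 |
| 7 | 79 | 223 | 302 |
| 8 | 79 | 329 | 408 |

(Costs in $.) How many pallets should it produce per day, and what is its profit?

Profit at each row (π = 12q − TC): q=0: -79; q=1: -87; q=2: -90; q=3: -93; q=4: -97; q=5: -121; q=6: -157; q=7: -218; q=8: -312.
Profit is highest at q = 0. Equivalently, the lowest AVC in the table is 66/4 ≈ $16.50 at q = 4, and P = $12 falls below it — price never covers variable cost, so the firm shuts down and loses only its fixed cost.

q = 0 (shut down); profit = -$79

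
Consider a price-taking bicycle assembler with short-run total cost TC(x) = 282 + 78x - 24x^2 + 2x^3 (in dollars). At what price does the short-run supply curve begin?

The shutdown price is the minimum of AVC. VC = 78x - 24x^2 + 2x^3, so AVC = 78 - 24x + 2x^2.
At the minimum of AVC, MC = AVC. MC = 78 - 48x + 6x^2; setting MC = AVC gives 4x^2 - 24x = 0, so x = 6. min AVC = 6.
For P < $6 the firm produces nothing.

$6 per unit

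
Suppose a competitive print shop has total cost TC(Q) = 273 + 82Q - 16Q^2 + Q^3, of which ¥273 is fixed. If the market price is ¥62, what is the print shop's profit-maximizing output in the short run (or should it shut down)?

From TC, MC = TC'(Q) = 82 - 32Q + 3Q^2 and AVC = VC/Q = 82 - 16Q + Q^2.
The AVC parabola has its vertex at Q = 16/2 = 8, where AVC = 82 - 16·8 + 8^2 = ¥18.
Because ¥62 ≥ ¥18, revenue can cover variable cost; the firm operates.
Solving P = MC: 20 - 32Q + 3Q^2 = 0 ⇒ Q = 2/3 or 10. On the upward-sloping branch, Q* = 10.
Check: AVC at Q = 10 is ¥22 ≤ P, so revenue covers variable cost.
Profit = P·Q − TC = 62·10 − 493 = ¥127.

Produce at Q = 10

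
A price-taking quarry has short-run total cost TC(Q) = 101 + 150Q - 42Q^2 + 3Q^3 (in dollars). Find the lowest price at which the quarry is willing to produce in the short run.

$3 per unit

Short-run supply begins at min AVC. From VC = 150Q - 42Q^2 + 3Q^3, AVC = 150 - 42Q + 3Q^2.
dAVC/dQ = -42 + 6Q = 0 gives Q = 7. min AVC = 150 - 42·7 + 3·7^2 = 3.
For P < $3 the firm produces nothing.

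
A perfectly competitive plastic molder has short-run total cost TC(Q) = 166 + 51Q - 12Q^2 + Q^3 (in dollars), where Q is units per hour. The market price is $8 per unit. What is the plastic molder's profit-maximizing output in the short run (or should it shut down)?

Shut down

Strip out fixed cost: VC = 51Q - 12Q^2 + Q^3. Then AVC = 51 - 12Q + Q^2 and MC = 51 - 24Q + 3Q^2.
AVC hits its minimum where MC = AVC, at Q = 6, giving min AVC = 51 - 12·6 + 6^2 = $15.
Since P = $8 < min AVC = $15, price fails to cover variable cost at any output.
Shutting down limits the loss to fixed cost, $166.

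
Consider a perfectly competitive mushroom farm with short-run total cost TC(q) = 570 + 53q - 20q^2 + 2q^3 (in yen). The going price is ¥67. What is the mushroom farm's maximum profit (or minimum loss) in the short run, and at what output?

AVC = 53 - 20q + 2q^2; min AVC = ¥3 at q = 5. Since P = ¥67 ≥ min AVC, the firm produces.
With MC = 53 - 40q + 6q^2, P = MC on the upward-sloping part at q* = 7.
TR = 67·7 = 469. TC = 570 + 77 = 647. Profit = 469 − 647 = -¥178.
By producing, the firm covers all variable cost plus ¥392 of fixed cost; shutting down would lose the full ¥570.

Profit = -¥178 at q = 7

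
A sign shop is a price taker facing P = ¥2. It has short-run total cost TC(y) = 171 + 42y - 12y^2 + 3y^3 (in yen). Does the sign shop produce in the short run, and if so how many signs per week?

Shut down

Variable cost is VC = 42y - 12y^2 + 3y^3, so AVC = VC/y = 42 - 12y + 3y^2 and MC = dTC/dy = 42 - 24y + 9y^2.
AVC is minimized where dAVC/dy = -12 + 6y = 0, at y = 2; min AVC = 42 - 12·2 + 3·2^2 = ¥30.
Since P = ¥2 < min AVC = ¥30, price fails to cover variable cost at any output.
Shutting down limits the loss to fixed cost, ¥171.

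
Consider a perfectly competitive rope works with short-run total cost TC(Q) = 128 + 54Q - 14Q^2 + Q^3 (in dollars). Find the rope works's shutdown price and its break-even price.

AVC = 54 - 14Q + Q^2; minimized at Q = 7, giving min AVC = $5. That is the shutdown price.
ATC = 128/Q + 54 - 14Q + Q^2. Setting dATC/dQ = −128/Q^2 − 14 + 2Q = 0 gives Q = 8 (since 2·8^3 − 14·8^2 = 128).
min ATC = 128/8 + 54 − 14·8 + 8^2 = $22. That is the break-even price.
Between these two prices the firm operates at a loss; above $22 it earns a profit.

Shutdown price = $5; break-even price = $22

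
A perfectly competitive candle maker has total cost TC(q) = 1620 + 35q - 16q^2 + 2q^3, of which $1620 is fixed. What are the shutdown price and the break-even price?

Shutdown price = min AVC. AVC = 35 - 16q + 2q^2, with vertex at q = 4 and minimum $3.
ATC = 1620/q + 35 - 16q + 2q^2. Setting dATC/dq = −1620/q^2 − 16 + 4q = 0 gives q = 9 (since 4·9^3 − 16·9^2 = 1620).
min ATC = 1620/9 + 35 − 16·9 + 2·9^2 = $233. That is the break-even price.
Between these two prices the firm operates at a loss; above $233 it earns a profit.

Shutdown price = $3; break-even price = $233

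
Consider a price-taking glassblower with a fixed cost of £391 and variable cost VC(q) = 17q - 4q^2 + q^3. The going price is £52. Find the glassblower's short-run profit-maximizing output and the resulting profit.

AVC = 17 - 4q + q^2; min AVC = £13 at q = 2. Since P = £52 ≥ min AVC, the firm produces.
MC = 17 - 8q + 3q^2. Setting P = MC and taking the root on the rising branch gives q* = 5.
TR = 52·5 = 260. TC = 391 + 110 = 501. Profit = 260 − 501 = -£241.
That loss of £241 beats the £391 the firm would lose by shutting down; producing recovers £150 of fixed cost.

Profit = -£241 at q = 5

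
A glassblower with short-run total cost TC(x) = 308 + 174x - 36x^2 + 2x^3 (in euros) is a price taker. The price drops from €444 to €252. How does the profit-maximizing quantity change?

Output falls from 15 to 13

AVC = 174 - 36x + 2x^2, minimized at x = 9 where min AVC = €12. MC = 174 - 72x + 6x^2.
At P = €444 ≥ min AVC, set P = MC on the rising branch: x = 15.
At P = €252 ≥ min AVC, set P = MC: x = 13. The firm stays open but cuts output.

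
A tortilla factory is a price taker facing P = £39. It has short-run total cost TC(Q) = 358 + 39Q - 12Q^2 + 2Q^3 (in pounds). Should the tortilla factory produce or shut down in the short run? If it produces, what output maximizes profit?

Produce at Q = 4

From TC, MC = TC'(Q) = 39 - 24Q + 6Q^2 and AVC = VC/Q = 39 - 12Q + 2Q^2.
The AVC parabola has its vertex at Q = 12/4 = 3, where AVC = 39 - 12·3 + 2·3^2 = £21.
Since P = £39 ≥ min AVC = £21, price covers variable cost and the firm should produce.
Solving P = MC: -24Q + 6Q^2 = 0 ⇒ Q = 0 or 4. On the upward-sloping branch, Q* = 4.
Check: AVC at Q = 4 is £23 ≤ P, so revenue covers variable cost.
Profit = P·Q − TC = 39·4 − 450 = -£294, a loss, but smaller than the £358 fixed cost the firm would lose by shutting down.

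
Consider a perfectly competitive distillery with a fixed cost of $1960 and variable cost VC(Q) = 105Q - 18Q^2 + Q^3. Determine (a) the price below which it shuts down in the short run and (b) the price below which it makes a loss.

Shutdown price = min AVC. AVC = 105 - 18Q + Q^2, with vertex at Q = 9 and minimum $24.
ATC = 1960/Q + 105 - 18Q + Q^2. Setting dATC/dQ = −1960/Q^2 − 18 + 2Q = 0 gives Q = 14 (since 2·14^3 − 18·14^2 = 1960).
min ATC = 1960/14 + 105 − 18·14 + 14^2 = $189. That is the break-even price.
For $24 ≤ P < $189 the firm produces at a loss; below $24 it shuts down.

Shutdown price = $24; break-even price = $189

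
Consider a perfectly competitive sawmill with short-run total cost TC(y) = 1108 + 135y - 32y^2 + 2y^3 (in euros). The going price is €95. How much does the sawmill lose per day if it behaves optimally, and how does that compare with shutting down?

Profit = -€308 at y = 10

AVC = 135 - 32y + 2y^2; min AVC = €7 at y = 8. Since P = €95 ≥ min AVC, the firm produces.
With MC = 135 - 64y + 6y^2, P = MC on the upward-sloping part at y* = 10.
TR = 95·10 = 950. TC = 1108 + 150 = 1258. Profit = 950 − 1258 = -€308.
That loss of €308 beats the €1108 the firm would lose by shutting down; producing recovers €800 of fixed cost.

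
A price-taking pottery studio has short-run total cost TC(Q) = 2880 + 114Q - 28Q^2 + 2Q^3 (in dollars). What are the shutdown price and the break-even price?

Shutdown price = $16; break-even price = $306

Shutdown price = min AVC. AVC = 114 - 28Q + 2Q^2, with vertex at Q = 7 and minimum $16.
ATC = 2880/Q + 114 - 28Q + 2Q^2. Setting dATC/dQ = −2880/Q^2 − 28 + 4Q = 0 gives Q = 12 (since 4·12^3 − 28·12^2 = 2880).
min ATC = 2880/12 + 114 − 28·12 + 2·12^2 = $306. That is the break-even price.
Between these two prices the firm operates at a loss; above $306 it earns a profit.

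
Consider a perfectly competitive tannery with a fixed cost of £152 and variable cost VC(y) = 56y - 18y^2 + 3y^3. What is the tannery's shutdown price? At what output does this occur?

The firm shuts down when price falls below the minimum of average variable cost. AVC = VC/y = 56 - 18y + 3y^2.
At the minimum of AVC, MC = AVC. MC = 56 - 36y + 9y^2; setting MC = AVC gives 6y^2 - 18y = 0, so y = 3. min AVC = 29.
So the shutdown price is £29.

£29 per unit, at y = 3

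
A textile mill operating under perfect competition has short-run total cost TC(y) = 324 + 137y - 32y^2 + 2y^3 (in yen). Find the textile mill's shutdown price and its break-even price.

Shutdown price = ¥9; break-even price = ¥47

AVC = 137 - 32y + 2y^2; minimized at y = 8, giving min AVC = ¥9. That is the shutdown price.
ATC = 324/y + 137 - 32y + 2y^2. Setting dATC/dy = −324/y^2 − 32 + 4y = 0 gives y = 9 (since 4·9^3 − 32·9^2 = 324).
min ATC = 324/9 + 137 − 32·9 + 2·9^2 = ¥47. That is the break-even price.
Between these two prices the firm operates at a loss; above ¥47 it earns a profit.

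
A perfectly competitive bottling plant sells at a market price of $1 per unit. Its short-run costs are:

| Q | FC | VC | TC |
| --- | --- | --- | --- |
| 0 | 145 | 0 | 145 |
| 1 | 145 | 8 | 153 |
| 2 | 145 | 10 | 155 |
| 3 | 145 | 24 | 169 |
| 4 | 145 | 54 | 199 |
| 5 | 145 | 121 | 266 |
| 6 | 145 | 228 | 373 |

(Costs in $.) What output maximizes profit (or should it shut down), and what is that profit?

Q = 0 (shut down); profit = -$145

Profit at each row (π = 1Q − TC): Q=0: -145; Q=1: -152; Q=2: -153; Q=3: -166; Q=4: -195; Q=5: -261; Q=6: -367.
Profit is highest at Q = 0. Equivalently, the lowest AVC in the table is 10/2 ≈ $5 at Q = 2, and P = $1 falls below it — price never covers variable cost, so the firm shuts down and loses only its fixed cost.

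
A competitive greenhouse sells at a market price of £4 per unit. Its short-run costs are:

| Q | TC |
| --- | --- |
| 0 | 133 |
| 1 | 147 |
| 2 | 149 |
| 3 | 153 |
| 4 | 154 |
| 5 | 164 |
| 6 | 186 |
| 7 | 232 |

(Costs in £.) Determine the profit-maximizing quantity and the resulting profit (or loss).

Q = 0 (shut down); profit = -£133

Profit at each row (π = 4Q − TC): Q=0: -133; Q=1: -143; Q=2: -141; Q=3: -141; Q=4: -138; Q=5: -144; Q=6: -162; Q=7: -204.
Profit is highest at Q = 0. Equivalently, the lowest AVC in the table is 21/4 ≈ £5.25 at Q = 4, and P = £4 falls below it — price never covers variable cost, so the firm shuts down and loses only its fixed cost.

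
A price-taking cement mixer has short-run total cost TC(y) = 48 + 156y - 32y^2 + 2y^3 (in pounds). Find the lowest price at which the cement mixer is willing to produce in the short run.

£28 per unit

The shutdown price is the minimum of AVC. VC = 156y - 32y^2 + 2y^3, so AVC = 156 - 32y + 2y^2.
dAVC/dy = -32 + 4y = 0 gives y = 8. min AVC = 156 - 32·8 + 2·8^2 = 28.
The firm shuts down for any P below £28.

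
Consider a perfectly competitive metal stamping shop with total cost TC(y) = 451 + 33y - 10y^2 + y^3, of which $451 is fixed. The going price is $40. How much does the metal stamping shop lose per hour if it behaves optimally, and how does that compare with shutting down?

AVC = 33 - 10y + y^2; min AVC = $8 at y = 5. Since P = $40 ≥ min AVC, the firm produces.
With MC = 33 - 20y + 3y^2, P = MC on the upward-sloping part at y* = 7.
TR = 40·7 = 280. TC = 451 + 84 = 535. Profit = 280 − 535 = -$255.
By producing, the firm covers all variable cost plus $196 of fixed cost; shutting down would lose the full $451.

Profit = -$255 at y = 7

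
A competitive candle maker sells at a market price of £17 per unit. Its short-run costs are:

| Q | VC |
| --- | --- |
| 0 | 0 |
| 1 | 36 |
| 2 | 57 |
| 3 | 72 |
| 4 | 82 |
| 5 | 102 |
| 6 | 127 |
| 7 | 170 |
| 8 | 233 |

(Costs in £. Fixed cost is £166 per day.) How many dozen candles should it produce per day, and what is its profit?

Profit at each row (π = 17Q − TC): Q=0: -166; Q=1: -185; Q=2: -189; Q=3: -187; Q=4: -180; Q=5: -183; Q=6: -191; Q=7: -217; Q=8: -263.
Profit is highest at Q = 0. Equivalently, the lowest AVC in the table is 102/5 ≈ £20.40 at Q = 5, and P = £17 falls below it — price never covers variable cost, so the firm shuts down and loses only its fixed cost.

Q = 0 (shut down); profit = -£166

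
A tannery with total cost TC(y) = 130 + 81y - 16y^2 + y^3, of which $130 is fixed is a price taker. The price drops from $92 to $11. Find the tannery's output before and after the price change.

MC = 81 - 32y + 3y^2; the shutdown threshold is min AVC = $17 (at y = 8).
At P = $92 ≥ min AVC, set P = MC on the rising branch: y = 11.
At P = $11 < min AVC = $17, price no longer covers variable cost at any output, so the firm shuts down: y = 0.

Output falls from 11 to 0 (the firm shuts down)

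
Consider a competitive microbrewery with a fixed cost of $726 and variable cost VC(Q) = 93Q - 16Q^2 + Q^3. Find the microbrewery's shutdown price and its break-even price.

Shutdown price = $29; break-even price = $104

AVC = 93 - 16Q + Q^2; minimized at Q = 8, giving min AVC = $29. That is the shutdown price.
ATC = 726/Q + 93 - 16Q + Q^2. Setting dATC/dQ = −726/Q^2 − 16 + 2Q = 0 gives Q = 11 (since 2·11^3 − 16·11^2 = 726).
min ATC = 726/11 + 93 − 16·11 + 11^2 = $104. That is the break-even price.
Between these two prices the firm operates at a loss; above $104 it earns a profit.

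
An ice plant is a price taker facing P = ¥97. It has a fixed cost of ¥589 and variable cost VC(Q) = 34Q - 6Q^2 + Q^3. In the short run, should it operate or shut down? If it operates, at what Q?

Produce at Q = 7

Variable cost is VC = 34Q - 6Q^2 + Q^3, so AVC = VC/Q = 34 - 6Q + Q^2 and MC = dTC/dQ = 34 - 12Q + 3Q^2.
AVC is minimized where dAVC/dQ = -6 + 2Q = 0, at Q = 3; min AVC = 34 - 6·3 + 3^2 = ¥25.
Because ¥97 ≥ ¥25, revenue can cover variable cost; the firm operates.
P = MC gives -63 - 12Q + 3Q^2 = 0, with roots -3 and 7. Take the larger (rising MC): Q* = 7.
Check: AVC at Q = 7 is ¥41 ≤ P, so revenue covers variable cost.
Profit = P·Q − TC = 97·7 − 876 = -¥197, a loss, but smaller than the ¥589 fixed cost the firm would lose by shutting down.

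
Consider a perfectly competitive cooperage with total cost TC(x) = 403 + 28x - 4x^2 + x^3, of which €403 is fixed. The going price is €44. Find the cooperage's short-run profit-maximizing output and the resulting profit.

AVC = 28 - 4x + x^2 has its minimum €24 at x = 2; price €44 clears that bar, so the firm operates.
With MC = 28 - 8x + 3x^2, P = MC on the upward-sloping part at x* = 4.
TR = 44·4 = 176. TC = 403 + 112 = 515. Profit = 176 − 515 = -€339.
Shutting down would mean losing the fixed cost of €403, so operating at a loss of €339 is better by €64.

Profit = -€339 at x = 4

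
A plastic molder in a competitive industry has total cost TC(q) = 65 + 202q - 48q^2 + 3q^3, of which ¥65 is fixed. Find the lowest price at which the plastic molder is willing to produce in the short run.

¥10 per unit

The firm shuts down when price falls below the minimum of average variable cost. AVC = VC/q = 202 - 48q + 3q^2.
dAVC/dq = -48 + 6q = 0 gives q = 8. min AVC = 202 - 48·8 + 3·8^2 = 10.
The firm shuts down for any P below ¥10.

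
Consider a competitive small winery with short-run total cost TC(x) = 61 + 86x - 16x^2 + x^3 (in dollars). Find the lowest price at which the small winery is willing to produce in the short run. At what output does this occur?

Short-run supply begins at min AVC. From VC = 86x - 16x^2 + x^3, AVC = 86 - 16x + x^2.
dAVC/dx = -16 + 2x = 0 gives x = 8. min AVC = 86 - 16·8 + 8^2 = 22.
So the shutdown price is $22.

$22 per unit, at x = 8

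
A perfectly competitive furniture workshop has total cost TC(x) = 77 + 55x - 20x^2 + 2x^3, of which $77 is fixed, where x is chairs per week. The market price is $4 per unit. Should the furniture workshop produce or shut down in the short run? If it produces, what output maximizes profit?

Strip out fixed cost: VC = 55x - 20x^2 + 2x^3. Then AVC = 55 - 20x + 2x^2 and MC = 55 - 40x + 6x^2.
AVC hits its minimum where MC = AVC, at x = 5, giving min AVC = 55 - 20·5 + 2·5^2 = $5.
P = $4 lies below min AVC = $5; no output level covers variable cost.
Best response: produce nothing and absorb the $77 fixed cost.

Shut down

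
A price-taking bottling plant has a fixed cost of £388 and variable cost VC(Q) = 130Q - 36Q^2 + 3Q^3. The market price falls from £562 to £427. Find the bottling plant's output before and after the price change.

AVC = 130 - 36Q + 3Q^2, minimized at Q = 6 where min AVC = £22. MC = 130 - 72Q + 9Q^2.
At P = £562 ≥ min AVC, set P = MC on the rising branch: Q = 12.
At P = £427 ≥ min AVC, set P = MC: Q = 11. The firm stays open but cuts output.

Output falls from 12 to 11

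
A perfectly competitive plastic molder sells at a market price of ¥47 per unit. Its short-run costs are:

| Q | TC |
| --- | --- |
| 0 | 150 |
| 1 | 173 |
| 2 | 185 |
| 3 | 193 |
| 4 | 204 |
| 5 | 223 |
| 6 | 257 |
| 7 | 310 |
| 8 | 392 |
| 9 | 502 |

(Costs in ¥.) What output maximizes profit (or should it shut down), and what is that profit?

Q = 6; profit = ¥25

Compute π = P·Q − TC at each output: Q=0: -150; Q=1: -126; Q=2: -91; Q=3: -52; Q=4: -16; Q=5: 12; Q=6: 25; Q=7: 19; Q=8: -16; Q=9: -79.
Profit is maximized at Q = 6. AVC there is 107/6 = ¥17.83 ≤ P, so producing beats shutting down (which would give -¥150).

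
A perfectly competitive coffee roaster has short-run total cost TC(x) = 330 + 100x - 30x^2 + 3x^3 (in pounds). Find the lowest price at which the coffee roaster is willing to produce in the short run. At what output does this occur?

The firm shuts down when price falls below the minimum of average variable cost. AVC = VC/x = 100 - 30x + 3x^2.
dAVC/dx = -30 + 6x = 0 gives x = 5. min AVC = 100 - 30·5 + 3·5^2 = 25.
For P < £25 the firm produces nothing.

£25 per unit, at x = 5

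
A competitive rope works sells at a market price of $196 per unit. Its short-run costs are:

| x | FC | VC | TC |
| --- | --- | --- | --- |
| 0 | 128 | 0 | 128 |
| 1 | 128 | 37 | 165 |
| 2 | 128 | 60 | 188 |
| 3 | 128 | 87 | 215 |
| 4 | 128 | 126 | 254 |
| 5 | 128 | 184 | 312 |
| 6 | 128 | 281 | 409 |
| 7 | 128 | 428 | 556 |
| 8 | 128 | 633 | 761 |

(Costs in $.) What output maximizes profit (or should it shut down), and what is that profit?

Compute π = P·x − TC at each output: x=0: -128; x=1: 31; x=2: 204; x=3: 373; x=4: 530; x=5: 668; x=6: 767; x=7: 816; x=8: 807.
Profit is maximized at x = 7. AVC there is 428/7 = $61.14 ≤ P, so producing beats shutting down (which would give -$128).

x = 7; profit = $816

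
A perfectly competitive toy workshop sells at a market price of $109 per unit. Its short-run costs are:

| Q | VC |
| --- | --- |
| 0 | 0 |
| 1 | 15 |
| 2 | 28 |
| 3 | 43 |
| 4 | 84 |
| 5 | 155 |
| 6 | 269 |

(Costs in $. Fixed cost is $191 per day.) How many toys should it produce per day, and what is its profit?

Tabulate TR − TC: Q=0: -191; Q=1: -97; Q=2: -1; Q=3: 93; Q=4: 161; Q=5: 199; Q=6: 194.
Profit is maximized at Q = 5. AVC there is 155/5 = $31 ≤ P, so producing beats shutting down (which would give -$191).

Q = 5; profit = $199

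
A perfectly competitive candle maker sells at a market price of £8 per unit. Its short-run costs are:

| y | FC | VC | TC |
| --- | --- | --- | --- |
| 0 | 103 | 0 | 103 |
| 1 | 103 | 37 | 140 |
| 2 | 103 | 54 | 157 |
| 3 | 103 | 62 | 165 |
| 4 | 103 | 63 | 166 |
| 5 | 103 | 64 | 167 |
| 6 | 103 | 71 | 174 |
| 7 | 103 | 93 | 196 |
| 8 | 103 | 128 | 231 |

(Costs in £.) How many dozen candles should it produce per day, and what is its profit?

y = 0 (shut down); profit = -£103

Tabulate TR − TC: y=0: -103; y=1: -132; y=2: -141; y=3: -141; y=4: -134; y=5: -127; y=6: -126; y=7: -140; y=8: -167.
Profit is highest at y = 0. Equivalently, the lowest AVC in the table is 71/6 ≈ £11.83 at y = 6, and P = £8 falls below it — price never covers variable cost, so the firm shuts down and loses only its fixed cost.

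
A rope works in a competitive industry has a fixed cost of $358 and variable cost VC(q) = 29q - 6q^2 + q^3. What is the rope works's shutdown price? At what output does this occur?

$20 per unit, at q = 3

The shutdown price is the minimum of AVC. VC = 29q - 6q^2 + q^3, so AVC = 29 - 6q + q^2.
dAVC/dq = -6 + 2q = 0 gives q = 3. min AVC = 29 - 6·3 + 3^2 = 20.
The firm shuts down for any P below $20.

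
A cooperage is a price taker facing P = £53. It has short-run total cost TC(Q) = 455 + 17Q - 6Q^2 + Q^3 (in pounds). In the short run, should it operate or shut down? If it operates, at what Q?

From TC, MC = TC'(Q) = 17 - 12Q + 3Q^2 and AVC = VC/Q = 17 - 6Q + Q^2.
The AVC parabola has its vertex at Q = 6/2 = 3, where AVC = 17 - 6·3 + 3^2 = £8.
Because £53 ≥ £8, revenue can cover variable cost; the firm operates.
P = MC gives -36 - 12Q + 3Q^2 = 0, with roots -2 and 6. Take the larger (rising MC): Q* = 6.
Check: AVC at Q = 6 is £17 ≤ P, so revenue covers variable cost.
Profit = P·Q − TC = 53·6 − 557 = -£239, a loss, but smaller than the £455 fixed cost the firm would lose by shutting down.

Produce at Q = 6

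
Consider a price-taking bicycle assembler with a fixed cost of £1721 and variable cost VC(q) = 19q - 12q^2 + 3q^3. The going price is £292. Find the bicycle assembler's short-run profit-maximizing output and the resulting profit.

AVC = 19 - 12q + 3q^2 has its minimum £7 at q = 2; price £292 clears that bar, so the firm operates.
MC = 19 - 24q + 9q^2. Setting P = MC and taking the root on the rising branch gives q* = 7.
TR = 292·7 = 2044. TC = 1721 + 574 = 2295. Profit = 2044 − 2295 = -£251.
Shutting down would mean losing the fixed cost of £1721, so operating at a loss of £251 is better by £1470.

Profit = -£251 at q = 7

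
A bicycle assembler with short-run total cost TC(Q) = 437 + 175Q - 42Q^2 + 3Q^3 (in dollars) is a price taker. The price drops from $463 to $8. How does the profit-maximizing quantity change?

AVC = 175 - 42Q + 3Q^2, minimized at Q = 7 where min AVC = $28. MC = 175 - 84Q + 9Q^2.
With P = $463 above the shutdown price, P = MC gives Q = 12.
At P = $8 < min AVC = $28, price no longer covers variable cost at any output, so the firm shuts down: Q = 0.

Output falls from 12 to 0 (the firm shuts down)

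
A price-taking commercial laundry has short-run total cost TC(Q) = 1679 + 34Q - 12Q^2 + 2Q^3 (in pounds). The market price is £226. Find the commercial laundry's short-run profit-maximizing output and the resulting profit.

Profit = -£399 at Q = 8

AVC = 34 - 12Q + 2Q^2; min AVC = £16 at Q = 3. Since P = £226 ≥ min AVC, the firm produces.
With MC = 34 - 24Q + 6Q^2, P = MC on the upward-sloping part at Q* = 8.
TR = 226·8 = 1808. TC = 1679 + 528 = 2207. Profit = 1808 − 2207 = -£399.
That loss of £399 beats the £1679 the firm would lose by shutting down; producing recovers £1280 of fixed cost.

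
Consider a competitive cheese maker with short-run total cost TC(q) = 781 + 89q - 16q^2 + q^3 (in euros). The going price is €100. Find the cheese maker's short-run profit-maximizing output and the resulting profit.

Profit = -€55 at q = 11

AVC = 89 - 16q + q^2 has its minimum €25 at q = 8; price €100 clears that bar, so the firm operates.
MC = 89 - 32q + 3q^2. Setting P = MC and taking the root on the rising branch gives q* = 11.
TR = 100·11 = 1100. TC = 781 + 374 = 1155. Profit = 1100 − 1155 = -€55.
By producing, the firm covers all variable cost plus €726 of fixed cost; shutting down would lose the full €781.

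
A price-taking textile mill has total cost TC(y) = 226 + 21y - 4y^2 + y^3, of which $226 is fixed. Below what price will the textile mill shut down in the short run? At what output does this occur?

$17 per unit, at y = 2

Short-run supply begins at min AVC. From VC = 21y - 4y^2 + y^3, AVC = 21 - 4y + y^2.
dAVC/dy = -4 + 2y = 0 gives y = 2. min AVC = 21 - 4·2 + 2^2 = 17.
For P < $17 the firm produces nothing.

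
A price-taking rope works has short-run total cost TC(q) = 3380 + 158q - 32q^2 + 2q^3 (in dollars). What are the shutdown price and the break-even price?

Shutdown price = min AVC. AVC = 158 - 32q + 2q^2, with vertex at q = 8 and minimum $30.
ATC = 3380/q + 158 - 32q + 2q^2. Setting dATC/dq = −3380/q^2 − 32 + 4q = 0 gives q = 13 (since 4·13^3 − 32·13^2 = 3380).
min ATC = 3380/13 + 158 − 32·13 + 2·13^2 = $340. That is the break-even price.
Between these two prices the firm operates at a loss; above $340 it earns a profit.

Shutdown price = $30; break-even price = $340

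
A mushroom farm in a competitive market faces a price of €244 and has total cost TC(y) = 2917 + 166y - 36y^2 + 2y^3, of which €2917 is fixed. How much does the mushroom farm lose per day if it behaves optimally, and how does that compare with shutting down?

Profit = -€213 at y = 13

AVC = 166 - 36y + 2y^2 has its minimum €4 at y = 9; price €244 clears that bar, so the firm operates.
MC = 166 - 72y + 6y^2. Setting P = MC and taking the root on the rising branch gives y* = 13.
TR = 244·13 = 3172. TC = 2917 + 468 = 3385. Profit = 3172 − 3385 = -€213.
Shutting down would mean losing the fixed cost of €2917, so operating at a loss of €213 is better by €2704.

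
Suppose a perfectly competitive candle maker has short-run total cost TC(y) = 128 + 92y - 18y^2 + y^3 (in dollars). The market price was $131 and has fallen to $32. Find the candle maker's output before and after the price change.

MC = 92 - 36y + 3y^2; the shutdown threshold is min AVC = $11 (at y = 9).
At P = $131 ≥ min AVC, set P = MC on the rising branch: y = 13.
At P = $32 ≥ min AVC, set P = MC: y = 10. The firm stays open but cuts output.

Output falls from 13 to 10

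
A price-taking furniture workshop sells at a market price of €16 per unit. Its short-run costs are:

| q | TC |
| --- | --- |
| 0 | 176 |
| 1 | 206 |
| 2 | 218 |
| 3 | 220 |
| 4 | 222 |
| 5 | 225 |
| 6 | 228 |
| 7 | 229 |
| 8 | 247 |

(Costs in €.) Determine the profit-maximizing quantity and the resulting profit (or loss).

q = 7; profit = -€117

Tabulate TR − TC: q=0: -176; q=1: -190; q=2: -186; q=3: -172; q=4: -158; q=5: -145; q=6: -132; q=7: -117; q=8: -119.
Profit is maximized at q = 7. AVC there is 53/7 = €7.57 ≤ P, so producing beats shutting down (which would give -€176).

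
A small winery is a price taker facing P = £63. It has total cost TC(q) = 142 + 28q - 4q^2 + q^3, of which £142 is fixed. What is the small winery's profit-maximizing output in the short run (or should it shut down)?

Strip out fixed cost: VC = 28q - 4q^2 + q^3. Then AVC = 28 - 4q + q^2 and MC = 28 - 8q + 3q^2.
AVC is minimized where dAVC/dq = -4 + 2q = 0, at q = 2; min AVC = 28 - 4·2 + 2^2 = £24.
Because £63 ≥ £24, revenue can cover variable cost; the firm operates.
Set P = MC: 63 = 28 - 8q + 3q^2 → -35 - 8q + 3q^2 = 0. The roots are q = -7/3 and q = 5; the profit-maximizing output is on the rising part of MC, so q* = 5.
Check: AVC at q = 5 is £33 ≤ P, so revenue covers variable cost.
Profit = P·q − TC = 63·5 − 307 = £8.

Produce at q = 5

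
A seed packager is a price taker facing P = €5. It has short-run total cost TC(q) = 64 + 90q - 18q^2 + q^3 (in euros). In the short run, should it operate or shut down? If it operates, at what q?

Variable cost is VC = 90q - 18q^2 + q^3, so AVC = VC/q = 90 - 18q + q^2 and MC = dTC/dq = 90 - 36q + 3q^2.
AVC is minimized where dAVC/dq = -18 + 2q = 0, at q = 9; min AVC = 90 - 18·9 + 9^2 = €9.
Since P = €5 < min AVC = €9, price fails to cover variable cost at any output.
Shutting down limits the loss to fixed cost, €64.

Shut down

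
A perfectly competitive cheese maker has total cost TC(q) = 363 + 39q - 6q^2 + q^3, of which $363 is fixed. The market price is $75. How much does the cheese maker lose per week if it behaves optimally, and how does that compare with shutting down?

Profit = -$147 at q = 6

AVC = 39 - 6q + q^2 has its minimum $30 at q = 3; price $75 clears that bar, so the firm operates.
MC = 39 - 12q + 3q^2. Setting P = MC and taking the root on the rising branch gives q* = 6.
TR = 75·6 = 450. TC = 363 + 234 = 597. Profit = 450 − 597 = -$147.
Shutting down would mean losing the fixed cost of $363, so operating at a loss of $147 is better by $216.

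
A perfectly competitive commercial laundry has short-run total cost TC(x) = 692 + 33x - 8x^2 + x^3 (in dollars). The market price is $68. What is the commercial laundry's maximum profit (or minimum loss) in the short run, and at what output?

AVC = 33 - 8x + x^2; min AVC = $17 at x = 4. Since P = $68 ≥ min AVC, the firm produces.
With MC = 33 - 16x + 3x^2, P = MC on the upward-sloping part at x* = 7.
TR = 68·7 = 476. TC = 692 + 182 = 874. Profit = 476 − 874 = -$398.
That loss of $398 beats the $692 the firm would lose by shutting down; producing recovers $294 of fixed cost.

Profit = -$398 at x = 7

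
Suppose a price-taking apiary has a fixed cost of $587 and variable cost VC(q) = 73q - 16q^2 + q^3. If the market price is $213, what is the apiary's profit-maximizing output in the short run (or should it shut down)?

Produce at q = 14

Variable cost is VC = 73q - 16q^2 + q^3, so AVC = VC/q = 73 - 16q + q^2 and MC = dTC/dq = 73 - 32q + 3q^2.
The AVC parabola has its vertex at q = 16/2 = 8, where AVC = 73 - 16·8 + 8^2 = $9.
Since P = $213 ≥ min AVC = $9, price covers variable cost and the firm should produce.
Set P = MC: 213 = 73 - 32q + 3q^2 → -140 - 32q + 3q^2 = 0. The roots are q = -10/3 and q = 14; the profit-maximizing output is on the rising part of MC, so q* = 14.
Check: AVC at q = 14 is $45 ≤ P, so revenue covers variable cost.
Profit = P·q − TC = 213·14 − 1217 = $1765.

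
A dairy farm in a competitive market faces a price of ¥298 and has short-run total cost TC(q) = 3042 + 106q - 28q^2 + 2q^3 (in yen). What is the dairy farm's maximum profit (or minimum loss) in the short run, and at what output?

Profit = -¥162 at q = 12

AVC = 106 - 28q + 2q^2 has its minimum ¥8 at q = 7; price ¥298 clears that bar, so the firm operates.
With MC = 106 - 56q + 6q^2, P = MC on the upward-sloping part at q* = 12.
TR = 298·12 = 3576. TC = 3042 + 696 = 3738. Profit = 3576 − 3738 = -¥162.
Shutting down would mean losing the fixed cost of ¥3042, so operating at a loss of ¥162 is better by ¥2880.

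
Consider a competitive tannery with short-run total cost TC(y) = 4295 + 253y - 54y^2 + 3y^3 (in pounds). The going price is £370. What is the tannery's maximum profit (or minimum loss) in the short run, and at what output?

AVC = 253 - 54y + 3y^2; min AVC = £10 at y = 9. Since P = £370 ≥ min AVC, the firm produces.
With MC = 253 - 108y + 9y^2, P = MC on the upward-sloping part at y* = 13.
TR = 370·13 = 4810. TC = 4295 + 754 = 5049. Profit = 4810 − 5049 = -£239.
That loss of £239 beats the £4295 the firm would lose by shutting down; producing recovers £4056 of fixed cost.

Profit = -£239 at y = 13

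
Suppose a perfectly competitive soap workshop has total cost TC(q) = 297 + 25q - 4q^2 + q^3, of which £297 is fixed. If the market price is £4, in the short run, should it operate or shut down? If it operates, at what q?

Variable cost is VC = 25q - 4q^2 + q^3, so AVC = VC/q = 25 - 4q + q^2 and MC = dTC/dq = 25 - 8q + 3q^2.
AVC hits its minimum where MC = AVC, at q = 2, giving min AVC = 25 - 4·2 + 2^2 = £21.
P = £4 lies below min AVC = £21; no output level covers variable cost.
Best response: produce nothing and absorb the £297 fixed cost.

Shut down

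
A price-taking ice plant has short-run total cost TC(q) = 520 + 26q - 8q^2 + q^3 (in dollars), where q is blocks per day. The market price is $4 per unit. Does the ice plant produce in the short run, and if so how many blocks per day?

Shut down

From TC, MC = TC'(q) = 26 - 16q + 3q^2 and AVC = VC/q = 26 - 8q + q^2.
The AVC parabola has its vertex at q = 8/2 = 4, where AVC = 26 - 8·4 + 4^2 = $10.
Since P = $4 < min AVC = $10, price fails to cover variable cost at any output.
Shutting down limits the loss to fixed cost, $520.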